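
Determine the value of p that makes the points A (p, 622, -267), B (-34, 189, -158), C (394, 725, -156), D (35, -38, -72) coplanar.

-7

The points are coplanar iff AB · (AC × AD) = 0.
Expanding, this is linear in p: (-46550)p + (-325850) = 0.
So p = -7.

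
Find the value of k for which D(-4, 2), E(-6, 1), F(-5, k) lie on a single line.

Collinearity: (F − D) must be parallel to (E − D) = (-2, -1).
Cross-multiplying the components: (k − 2)·(-2) = (-1)·(-1).
Solving gives k = 3/2.

3/2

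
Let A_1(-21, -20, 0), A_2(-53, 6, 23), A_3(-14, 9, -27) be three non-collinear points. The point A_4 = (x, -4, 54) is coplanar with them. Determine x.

-73

The plane through A_1, A_2, A_3 has equation −1369x − 703y − 1110z = 42809.
Substituting A_4: (-1369)x + (-57128) = 42809, so x = -73.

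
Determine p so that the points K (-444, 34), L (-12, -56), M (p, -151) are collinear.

Collinearity: (M − K) must be parallel to (L − K) = (432, -90).
Cross-multiplying the components: (p − (-444))·(-90) = (-185)·(432).
Solving gives p = 444.

444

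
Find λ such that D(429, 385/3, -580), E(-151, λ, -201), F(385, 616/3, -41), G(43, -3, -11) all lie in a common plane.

-484/3

Coplanarity ⇔ det[DE; DF; DG] = 0.
Expanding, this is linear in λ: (-183018)λ + (-29526904) = 0.
So λ = -484/3.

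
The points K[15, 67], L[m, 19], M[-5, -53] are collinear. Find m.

Collinearity: (L − K) must be parallel to (M − K) = (-20, -120).
Cross-multiplying the components: (m − 15)·(-120) = (-48)·(-20).
Solving gives m = 7.

7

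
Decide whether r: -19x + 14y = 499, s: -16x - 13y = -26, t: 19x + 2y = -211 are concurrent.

Yes

Intersecting r and s: solving the 2×2 system gives (x, y) = (-13, 18).
Substitute into t: (19)(-13) + (2)(18) = -211.
This equals -211, so (-13, 18) lies on all three lines and they are concurrent.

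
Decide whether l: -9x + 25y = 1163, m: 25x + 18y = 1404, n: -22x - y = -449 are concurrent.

Yes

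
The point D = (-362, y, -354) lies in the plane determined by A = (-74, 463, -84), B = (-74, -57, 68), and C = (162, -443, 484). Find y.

A normal to the plane is n = AB × AC = (-157648, 35872, 122720).
D lies in the plane iff n · AD = 0.
This gives (35872)y + (-4340512) = 0, so y = 121.

121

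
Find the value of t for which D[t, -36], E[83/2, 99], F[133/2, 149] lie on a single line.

-26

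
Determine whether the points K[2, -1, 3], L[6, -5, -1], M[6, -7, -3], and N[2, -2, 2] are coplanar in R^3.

A normal to the plane through K, L, M is n = KL × KM = (0, 8, -8).
The plane has equation n·P = -32. For N: n·N = -32.
Equal, so N lies in the plane and all four are coplanar.

Yes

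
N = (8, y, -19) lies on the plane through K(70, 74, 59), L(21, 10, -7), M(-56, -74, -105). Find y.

9

A normal to the plane is n = KL × KM = (728, 280, -812).
N lies in the plane iff n · KN = 0.
This gives (280)y + (-2520) = 0, so y = 9.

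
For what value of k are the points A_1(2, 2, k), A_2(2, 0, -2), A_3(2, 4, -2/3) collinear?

-4/3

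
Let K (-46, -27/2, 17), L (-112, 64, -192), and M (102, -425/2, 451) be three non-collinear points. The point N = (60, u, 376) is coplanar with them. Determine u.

A normal to the plane is n = KL × KM = (-7956, -2288, 1664).
N lies in the plane iff n · KN = 0.
This gives (-2288)u + (-276848) = 0, so u = -121.

-121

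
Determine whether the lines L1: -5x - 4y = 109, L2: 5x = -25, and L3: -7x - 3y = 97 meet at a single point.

No

Intersecting L1 and L2: solving the 2×2 system gives (x, y) = (-5, -21).
Substitute into L3: (-7)(-5) + (-3)(-21) = 98.
But L3 requires 97 ≠ 98, so the three lines have no common point.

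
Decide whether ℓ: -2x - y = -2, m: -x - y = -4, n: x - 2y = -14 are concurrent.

The three lines meet at one point iff the augmented coefficient matrix [aᵢ bᵢ cᵢ] has rank < 3, i.e. its determinant vanishes.
Here the determinant is 0.
It vanishes, so the lines are concurrent at (-2, 6).

Yes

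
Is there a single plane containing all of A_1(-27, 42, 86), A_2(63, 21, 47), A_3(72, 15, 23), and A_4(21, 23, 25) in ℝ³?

With A_1 as base: A_1A_2 = (90, -21, -39), A_1A_3 = (99, -27, -63), A_1A_4 = (48, -19, -61).
A_1A_3 × A_1A_4 = (450, 3015, -585).
A_1A_2 · (A_1A_3 × A_1A_4) = 0.
The scalar triple product vanishes, so the four points are coplanar.

Yes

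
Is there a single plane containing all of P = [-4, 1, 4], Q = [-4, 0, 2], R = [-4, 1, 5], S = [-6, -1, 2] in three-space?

No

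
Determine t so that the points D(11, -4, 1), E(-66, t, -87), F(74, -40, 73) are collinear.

Direction DF = (63, -36, 72). From the x-coordinate of E, the parameter along the line is τ = (-66 − 11)/63 = -11/9.
Then t = (-4) + (-11/9)·(-36) = 40.

40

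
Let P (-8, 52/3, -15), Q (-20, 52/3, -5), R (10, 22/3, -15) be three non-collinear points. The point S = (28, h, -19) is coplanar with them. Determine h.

Coplanarity requires PQ · (PR × PS) = 0.
PQ = (-12, 0, 10), PR = (18, -10, 0); the triple product is linear in h with coefficient 180 and constant term 0.
Setting it to zero: h = 0.

0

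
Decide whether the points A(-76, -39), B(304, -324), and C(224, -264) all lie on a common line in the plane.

Yes

AB = (380, -285), AC = (300, -225).
Checking proportionality: AC = 15/19·AB, so the vectors are parallel and the points are collinear.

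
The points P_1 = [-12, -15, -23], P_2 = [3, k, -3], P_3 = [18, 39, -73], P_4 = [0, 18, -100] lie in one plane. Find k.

3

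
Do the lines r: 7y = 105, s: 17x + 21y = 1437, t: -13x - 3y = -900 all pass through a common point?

No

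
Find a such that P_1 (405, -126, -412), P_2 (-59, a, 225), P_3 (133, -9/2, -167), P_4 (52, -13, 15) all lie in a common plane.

Normal to plane P_1P_3P_4: n = (48391/2, 29659, 24307/2); plane equation n·P = 2109803/2.
Requiring n·P_2 = 2109803/2: (29659)a + (1307003) = 2109803/2.
So a = -17/2.

-17/2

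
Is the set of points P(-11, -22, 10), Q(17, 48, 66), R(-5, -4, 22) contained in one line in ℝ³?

PQ = (28, 70, 56), PR = (6, 18, 12).
PQ × PR = (-168, 0, 84).
The cross product is nonzero, so the points do not lie on one line.

No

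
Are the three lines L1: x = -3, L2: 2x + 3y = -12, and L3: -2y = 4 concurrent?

Yes

Intersecting L1 and L2: solving the 2×2 system gives (x, y) = (-3, -2).
Substitute into L3: (0)(-3) + (-2)(-2) = 4.
This equals 4, so (-3, -2) lies on all three lines and they are concurrent.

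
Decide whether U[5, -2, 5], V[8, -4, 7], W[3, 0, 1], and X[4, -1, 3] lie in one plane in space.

Yes

With U as base: UV = (3, -2, 2), UW = (-2, 2, -4), UX = (-1, 1, -2).
UW × UX = (0, 0, 0).
UV · (UW × UX) = 0.
The scalar triple product vanishes, so the four points are coplanar.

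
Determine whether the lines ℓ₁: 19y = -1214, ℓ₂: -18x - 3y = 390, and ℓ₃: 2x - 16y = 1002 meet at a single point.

Intersecting ℓ₁ and ℓ₂: solving the 2×2 system gives (x, y) = (-628/57, -1214/19).
Substitute into ℓ₃: (2)(-628/57) + (-16)(-1214/19) = 57016/57.
But ℓ₃ requires 1002 ≠ 57016/57, so the three lines have no common point.

No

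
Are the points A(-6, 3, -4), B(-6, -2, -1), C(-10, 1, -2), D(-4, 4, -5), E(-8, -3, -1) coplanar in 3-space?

The plane through A, B, C has normal n = AB × AC = (-4, -12, -20) and equation n·P = 68.
Checking the remaining points: n·D = 68, n·E = 88.
Since n·E = 88 ≠ 68, E is off the plane and the points are not all coplanar.

No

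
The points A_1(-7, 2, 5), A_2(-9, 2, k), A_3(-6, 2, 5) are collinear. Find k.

5

Collinearity requires A_1A_2 × A_1A_3 = 0; each component is linear in k.
The y-component gives (1)k + (-5) = 0, so k = 5.
The remaining components then also vanish.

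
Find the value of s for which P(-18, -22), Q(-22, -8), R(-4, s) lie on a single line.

-71

Collinearity: (R − P) must be parallel to (Q − P) = (-4, 14).
Cross-multiplying the components: (s − (-22))·(-4) = (14)·(14).
Solving gives s = -71.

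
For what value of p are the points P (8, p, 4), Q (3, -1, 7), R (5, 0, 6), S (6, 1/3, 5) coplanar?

4/3

Coplanarity ⇔ det[PQ; PR; PS] = 0.
Expanding, this is linear in p: (-1)p + (4/3) = 0.
So p = 4/3.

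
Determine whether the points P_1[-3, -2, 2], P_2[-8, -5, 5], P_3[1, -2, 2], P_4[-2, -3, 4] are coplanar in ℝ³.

The four points are coplanar iff the 3×3 determinant with rows P_1P_2, P_1P_3, P_1P_4 is zero.
Rows: (-5, -3, 3), (4, 0, 0), (1, -1, 2).
Expanding along the first row: (-5)(0) − (-3)(8) + (3)(-4) = 12.
Nonzero ⇒ not coplanar.

No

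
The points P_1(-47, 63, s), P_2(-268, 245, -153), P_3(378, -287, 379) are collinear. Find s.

Direction P_2P_3 = (646, -532, 532). From the x-coordinate of P_1, the parameter along the line is τ = (-47 − (-268))/646 = 13/38.
Then s = (-153) + 13/38·(532) = 29.

29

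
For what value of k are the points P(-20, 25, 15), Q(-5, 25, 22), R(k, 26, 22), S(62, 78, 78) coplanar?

Coplanarity ⇔ det[PQ; PR; PS] = 0.
Expanding, this is linear in k: (371)k + (2226) = 0.
So k = -6.

-6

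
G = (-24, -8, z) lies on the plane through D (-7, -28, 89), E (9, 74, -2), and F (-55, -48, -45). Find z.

A normal to the plane is n = DE × DF = (-15488, 6512, 4576).
G lies in the plane iff n · DG = 0.
This gives (4576)z + (-13728) = 0, so z = 3.

3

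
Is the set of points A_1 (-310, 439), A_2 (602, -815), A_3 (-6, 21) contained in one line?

Yes

A_1A_2 = (912, -1254), A_1A_3 = (304, -418).
det[A_1A_2; A_1A_3] = (912)(-418) − (-1254)(304) = 0.
The determinant is zero, so the points are collinear.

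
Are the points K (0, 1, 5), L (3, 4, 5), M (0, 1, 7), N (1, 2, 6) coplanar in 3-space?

Yes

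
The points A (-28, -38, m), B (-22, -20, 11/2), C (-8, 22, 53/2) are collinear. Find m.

-7/2

Collinearity requires AB × AC = 0; each component is linear in m.
The x-component gives (42)m + (147) = 0, so m = -7/2.
The remaining components then also vanish.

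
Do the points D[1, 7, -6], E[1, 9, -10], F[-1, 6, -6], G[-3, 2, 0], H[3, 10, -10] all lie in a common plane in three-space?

Yes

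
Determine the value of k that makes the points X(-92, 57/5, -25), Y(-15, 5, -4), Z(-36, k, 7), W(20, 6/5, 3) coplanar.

Normal to plane XYW: n = (35, 196, -343/5); plane equation n·P = 3647/5.
Requiring n·Z = 3647/5: (196)k + (-8701/5) = 3647/5.
So k = 63/5.

63/5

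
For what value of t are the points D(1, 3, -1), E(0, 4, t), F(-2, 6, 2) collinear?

Direction DF = (-3, 3, 3). From the x-coordinate of E, the parameter along the line is τ = (0 − 1)/(-3) = 1/3.
Then t = (-1) + 1/3·(3) = 0.

0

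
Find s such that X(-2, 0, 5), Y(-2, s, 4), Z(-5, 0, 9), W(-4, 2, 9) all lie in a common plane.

-3/2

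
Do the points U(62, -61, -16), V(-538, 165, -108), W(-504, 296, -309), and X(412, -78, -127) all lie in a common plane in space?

Yes

With U as base: UV = (-600, 226, -92), UW = (-566, 357, -293), UX = (350, -17, -111).
UW × UX = (-44608, -165376, -115328).
UV · (UW × UX) = 0.
The scalar triple product vanishes, so the four points are coplanar.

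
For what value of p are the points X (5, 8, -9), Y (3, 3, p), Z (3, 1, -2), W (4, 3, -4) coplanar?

Normal to plane XZW: n = (0, 3, 3); plane equation n·P = -3.
Requiring n·Y = -3: (3)p + (9) = -3.
So p = -4.

-4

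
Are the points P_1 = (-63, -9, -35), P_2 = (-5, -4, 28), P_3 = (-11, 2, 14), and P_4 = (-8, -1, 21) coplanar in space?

Yes

With P_1 as base: P_1P_2 = (58, 5, 63), P_1P_3 = (52, 11, 49), P_1P_4 = (55, 8, 56).
P_1P_3 × P_1P_4 = (224, -217, -189).
P_1P_2 · (P_1P_3 × P_1P_4) = 0.
The scalar triple product vanishes, so the four points are coplanar.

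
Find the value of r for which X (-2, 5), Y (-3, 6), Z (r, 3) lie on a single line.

0

The three points are collinear iff det[XY; XZ] = 0.
This determinant is linear in r: (-1)r + (0) = 0, so r = 0.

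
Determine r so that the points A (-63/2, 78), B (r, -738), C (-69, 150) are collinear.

The three points are collinear iff det[AB; AC] = 0.
This determinant is linear in r: (72)r + (-28332) = 0, so r = 787/2.

787/2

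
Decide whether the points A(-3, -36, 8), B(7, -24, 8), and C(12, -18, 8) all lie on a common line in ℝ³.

AB = (10, 12, 0), AC = (15, 18, 0).
Each component of AC is 3/2 times the corresponding component of AB, so AC = 3/2·AB and the points are collinear.

Yes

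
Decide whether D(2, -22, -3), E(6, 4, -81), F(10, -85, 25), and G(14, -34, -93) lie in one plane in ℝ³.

Yes

A normal to the plane through D, E, F is n = DE × DF = (-4186, -736, -460).
The plane has equation n·P = 9200. For G: n·G = 9200.
Equal, so G lies in the plane and all four are coplanar.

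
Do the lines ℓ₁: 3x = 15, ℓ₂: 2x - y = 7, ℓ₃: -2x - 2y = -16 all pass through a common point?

Yes

Intersecting ℓ₁ and ℓ₂: solving the 2×2 system gives (x, y) = (5, 3).
Substitute into ℓ₃: (-2)(5) + (-2)(3) = -16.
This equals -16, so (5, 3) lies on all three lines and they are concurrent.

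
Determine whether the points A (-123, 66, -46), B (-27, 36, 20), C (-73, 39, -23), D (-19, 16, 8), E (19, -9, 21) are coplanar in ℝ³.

The plane through A, B, C has normal n = AB × AC = (1092, 1092, -1092) and equation n·P = -12012.
Checking the remaining points: n·D = -12012, n·E = -12012.
All equal -12012, so all 5 points lie in one plane.

Yes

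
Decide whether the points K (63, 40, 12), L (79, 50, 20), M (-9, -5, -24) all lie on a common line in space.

KL = (16, 10, 8), KM = (-72, -45, -36).
KL × KM = (0, 0, 0).
The cross product vanishes, so the three points are collinear.

Yes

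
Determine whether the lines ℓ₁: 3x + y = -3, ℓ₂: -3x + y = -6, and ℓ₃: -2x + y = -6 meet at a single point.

Intersecting ℓ₁ and ℓ₂: solving the 2×2 system gives (x, y) = (1/2, -9/2).
Substitute into ℓ₃: (-2)(1/2) + (1)(-9/2) = -11/2.
But ℓ₃ requires -6 ≠ -11/2, so the three lines have no common point.

No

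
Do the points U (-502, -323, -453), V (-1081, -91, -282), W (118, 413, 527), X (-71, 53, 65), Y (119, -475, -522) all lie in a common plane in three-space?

The plane through U, V, W has normal n = UV × UW = (101504, 673440, -569984) and equation n·P = -10273376.
Checking the remaining points: n·X = -8563424, n·Y = -10273376.
Since n·X = -8563424 ≠ -10273376, X is off the plane and the points are not all coplanar.

No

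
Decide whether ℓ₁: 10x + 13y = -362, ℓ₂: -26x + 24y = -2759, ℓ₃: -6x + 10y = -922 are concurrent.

No

The three lines meet at one point iff the augmented coefficient matrix [aᵢ bᵢ cᵢ] has rank < 3, i.e. its determinant vanishes.
Here the determinant is 178.
Nonzero, so no common point exists.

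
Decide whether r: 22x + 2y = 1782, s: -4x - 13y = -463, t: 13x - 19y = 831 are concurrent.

The three lines meet at one point iff the augmented coefficient matrix [aᵢ bᵢ cᵢ] has rank < 3, i.e. its determinant vanishes.
Here the determinant is 0.
It vanishes, so the lines are concurrent at (80, 11).

Yes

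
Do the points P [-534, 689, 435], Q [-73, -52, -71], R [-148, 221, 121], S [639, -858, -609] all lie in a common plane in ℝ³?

Yes

With P as base: PQ = (461, -741, -506), PR = (386, -468, -314), PS = (1173, -1547, -1044).
PR × PS = (2834, 34662, -48178).
PQ · (PR × PS) = 0.
The scalar triple product vanishes, so the four points are coplanar.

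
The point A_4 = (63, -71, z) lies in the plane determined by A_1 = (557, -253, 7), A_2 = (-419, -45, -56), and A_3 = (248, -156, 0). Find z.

7

Coplanarity requires A_1A_2 · (A_1A_3 × A_1A_4) = 0.
A_1A_2 = (-976, 208, -63), A_1A_3 = (-309, 97, -7); the triple product is linear in z with coefficient -30400 and constant term 212800.
Setting it to zero: z = 7.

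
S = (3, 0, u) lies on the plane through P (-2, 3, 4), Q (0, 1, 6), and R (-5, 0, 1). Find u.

A normal to the plane is n = PQ × PR = (12, 0, -12).
S lies in the plane iff n · PS = 0.
This gives (-12)u + (108) = 0, so u = 9.

9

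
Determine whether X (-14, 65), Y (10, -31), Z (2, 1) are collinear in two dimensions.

XY = (24, -96), XZ = (16, -64).
Twice the signed area of △XYZ is (24)(-64) − (-96)(16) = 0.
The triangle is degenerate (zero area), so the points are collinear.

Yes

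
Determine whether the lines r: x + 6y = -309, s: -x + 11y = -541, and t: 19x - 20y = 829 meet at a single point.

Yes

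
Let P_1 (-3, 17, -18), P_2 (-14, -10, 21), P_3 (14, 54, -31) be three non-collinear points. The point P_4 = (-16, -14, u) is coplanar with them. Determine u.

Coplanarity requires P_1P_2 · (P_1P_3 × P_1P_4) = 0.
P_1P_2 = (-11, -27, 39), P_1P_3 = (17, 37, -13); the triple product is linear in u with coefficient 52 and constant term -988.
Setting it to zero: u = 19.

19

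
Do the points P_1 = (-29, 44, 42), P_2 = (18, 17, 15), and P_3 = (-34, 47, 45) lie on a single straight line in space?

P_1P_2 = (47, -27, -27), P_1P_3 = (-5, 3, 3).
Comparing components 3 and 1: (-27)(-5) − (47)(3) = -6 ≠ 0, so P_1P_2 and P_1P_3 are not parallel and the points are not collinear.

No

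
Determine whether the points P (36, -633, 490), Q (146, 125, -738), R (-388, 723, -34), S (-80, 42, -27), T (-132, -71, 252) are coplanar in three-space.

Yes

The plane through P, Q, R has normal n = PQ × PR = (1267976, 578312, 470552) and equation n·X = -89853880.
Checking the remaining points: n·S = -89853880, n·T = -89853880.
All equal -89853880, so all 5 points lie in one plane.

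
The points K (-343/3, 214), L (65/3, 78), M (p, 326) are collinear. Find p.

Collinearity: (M − K) must be parallel to (L − K) = (136, -136).
Cross-multiplying the components: (p − (-343/3))·(-136) = (112)·(136).
Solving gives p = -679/3.

-679/3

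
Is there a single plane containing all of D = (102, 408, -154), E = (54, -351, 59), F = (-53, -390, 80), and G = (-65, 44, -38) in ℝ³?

Yes

A normal to the plane through D, E, F is n = DE × DF = (-7632, -21783, -79341).
The plane has equation n·P = 2552586. For G: n·G = 2552586.
Equal, so G lies in the plane and all four are coplanar.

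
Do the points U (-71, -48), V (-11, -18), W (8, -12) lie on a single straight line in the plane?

No

UV = (60, 30), UW = (79, 36).
det[UV; UW] = (60)(36) − (30)(79) = -210.
The determinant is nonzero, so they are not collinear.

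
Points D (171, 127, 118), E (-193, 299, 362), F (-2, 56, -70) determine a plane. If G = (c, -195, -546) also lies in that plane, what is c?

85

The plane through D, E, F has equation −15012x − 110644y + 55600z = -10058040.
Substituting G: (-15012)c + (-8782020) = -10058040, so c = 85.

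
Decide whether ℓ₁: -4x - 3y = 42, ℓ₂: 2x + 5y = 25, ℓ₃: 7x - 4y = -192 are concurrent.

The three lines meet at one point iff the augmented coefficient matrix [aᵢ bᵢ cᵢ] has rank < 3, i.e. its determinant vanishes.
Here the determinant is -43.
Nonzero, so no common point exists.

No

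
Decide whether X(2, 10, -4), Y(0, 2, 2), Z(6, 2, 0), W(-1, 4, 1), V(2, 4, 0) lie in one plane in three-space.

Yes

The plane through X, Y, Z has normal n = XY × XZ = (16, 32, 48) and equation n·P = 160.
Checking the remaining points: n·W = 160, n·V = 160.
All equal 160, so all 5 points lie in one plane.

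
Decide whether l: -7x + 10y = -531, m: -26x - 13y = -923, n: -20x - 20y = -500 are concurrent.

No

Intersecting l and m: solving the 2×2 system gives (x, y) = (1241/27, -565/27).
Substitute into n: (-20)(1241/27) + (-20)(-565/27) = -13520/27.
But n requires -500 ≠ -13520/27, so the three lines have no common point.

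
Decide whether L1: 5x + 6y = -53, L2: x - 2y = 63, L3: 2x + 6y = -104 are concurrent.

The three lines meet at one point iff the augmented coefficient matrix [aᵢ bᵢ cᵢ] has rank < 3, i.e. its determinant vanishes.
Here the determinant is 0.
It vanishes, so the lines are concurrent at (17, -23).

Yes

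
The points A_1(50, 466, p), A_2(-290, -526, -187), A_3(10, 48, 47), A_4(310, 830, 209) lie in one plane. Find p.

Coplanarity ⇔ det[A_1A_2; A_1A_3; A_1A_4] = 0.
Expanding, this is linear in p: (-62400)p + (-2496000) = 0.
So p = -40.

-40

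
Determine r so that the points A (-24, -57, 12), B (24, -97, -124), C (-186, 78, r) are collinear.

471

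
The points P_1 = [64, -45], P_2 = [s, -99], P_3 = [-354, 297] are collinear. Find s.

130

The three points are collinear iff det[P_1P_2; P_1P_3] = 0.
This determinant is linear in s: (342)s + (-44460) = 0, so s = 130.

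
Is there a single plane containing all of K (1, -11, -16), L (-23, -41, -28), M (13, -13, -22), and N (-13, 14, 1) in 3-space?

A normal to the plane through K, L, M is n = KL × KM = (156, -288, 408).
The plane has equation n·P = -3204. For N: n·N = -5652.
-5652 ≠ -3204, so N is off the plane.

No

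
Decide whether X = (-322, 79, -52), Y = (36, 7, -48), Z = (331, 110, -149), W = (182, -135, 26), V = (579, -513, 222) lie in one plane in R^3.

Yes

The plane through X, Y, Z has normal n = XY × XZ = (6860, 37338, 58114) and equation n·P = -2281146.
Checking the remaining points: n·W = -2281146, n·V = -2281146.
All equal -2281146, so all 5 points lie in one plane.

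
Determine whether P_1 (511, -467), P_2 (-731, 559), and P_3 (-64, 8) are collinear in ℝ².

P_1P_2 = (-1242, 1026), P_1P_3 = (-575, 475).
Checking proportionality: P_1P_3 = 25/54·P_1P_2, so the vectors are parallel and the points are collinear.

Yes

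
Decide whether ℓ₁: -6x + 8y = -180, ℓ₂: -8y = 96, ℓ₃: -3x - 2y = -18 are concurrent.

Yes

Intersecting ℓ₁ and ℓ₂: solving the 2×2 system gives (x, y) = (14, -12).
Substitute into ℓ₃: (-3)(14) + (-2)(-12) = -18.
This equals -18, so (14, -12) lies on all three lines and they are concurrent.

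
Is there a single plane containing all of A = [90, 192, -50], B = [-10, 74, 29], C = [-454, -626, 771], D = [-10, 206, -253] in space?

No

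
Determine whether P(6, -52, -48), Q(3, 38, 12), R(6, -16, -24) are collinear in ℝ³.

No

PQ = (-3, 90, 60), PR = (0, 36, 24).
PQ × PR = (0, 72, -108).
The cross product is nonzero, so the points do not lie on one line.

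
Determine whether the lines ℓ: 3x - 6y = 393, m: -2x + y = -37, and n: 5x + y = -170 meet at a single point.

Lines aᵢx + bᵢy = cᵢ with pairwise distinct directions are concurrent exactly when det[aᵢ bᵢ cᵢ] = 0.
Here the determinant is 0.
It vanishes, so the lines are concurrent at (-19, -75).

Yes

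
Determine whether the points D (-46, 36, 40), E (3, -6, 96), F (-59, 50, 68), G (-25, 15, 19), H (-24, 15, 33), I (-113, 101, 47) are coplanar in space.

No

The plane through D, E, F has normal n = DE × DF = (-1960, -2100, 140) and equation n·P = 20160.
Checking the remaining points: n·G = 20160, n·H = 20160, n·I = 15960.
Since n·I = 15960 ≠ 20160, I is off the plane and the points are not all coplanar.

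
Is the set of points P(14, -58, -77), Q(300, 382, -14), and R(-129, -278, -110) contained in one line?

PQ = (286, 440, 63), PR = (-143, -220, -33).
Comparing components 2 and 3: (440)(-33) − (63)(-220) = -660 ≠ 0, so PQ and PR are not parallel and the points are not collinear.

No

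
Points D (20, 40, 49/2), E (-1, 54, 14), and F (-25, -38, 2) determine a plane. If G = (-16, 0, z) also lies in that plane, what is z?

13/2

The plane through D, E, F has equation −1134x + 2268z = 32886.
Substituting G: (2268)z + (18144) = 32886, so z = 13/2.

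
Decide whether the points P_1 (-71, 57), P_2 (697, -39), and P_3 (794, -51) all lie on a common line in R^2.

No

P_1P_2 = (768, -96), P_1P_3 = (865, -108).
If collinear, P_1P_3 would be a scalar multiple of P_1P_2. But (768)·(-108) ≠ (-96)·(865) (difference 96), so they are not parallel; the points are not collinear.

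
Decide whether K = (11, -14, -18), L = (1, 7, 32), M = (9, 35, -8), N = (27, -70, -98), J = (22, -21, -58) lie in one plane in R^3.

No

The plane through K, L, M has normal n = KL × KM = (-2240, 0, -448) and equation n·P = -16576.
Checking the remaining points: n·N = -16576, n·J = -23296.
Since n·J = -23296 ≠ -16576, J is off the plane and the points are not all coplanar.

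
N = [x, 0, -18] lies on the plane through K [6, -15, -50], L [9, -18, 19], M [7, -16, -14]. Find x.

-9

The plane through K, L, M has equation −39x − 39y = 351.
Substituting N: (-39)x + (0) = 351, so x = -9.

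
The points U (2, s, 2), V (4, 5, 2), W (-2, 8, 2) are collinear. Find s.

Collinearity requires UV × UW = 0; each component is linear in s.
The z-component gives (-6)s + (36) = 0, so s = 6.
The remaining components then also vanish.

6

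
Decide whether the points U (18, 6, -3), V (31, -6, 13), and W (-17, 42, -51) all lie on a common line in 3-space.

No

UV = (13, -12, 16), UW = (-35, 36, -48).
Comparing components 3 and 1: (16)(-35) − (13)(-48) = 64 ≠ 0, so UV and UW are not parallel and the points are not collinear.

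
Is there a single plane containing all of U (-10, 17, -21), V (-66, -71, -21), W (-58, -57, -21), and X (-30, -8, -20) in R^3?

With U as base: UV = (-56, -88, 0), UW = (-48, -74, 0), UX = (-20, -25, 1).
UW × UX = (-74, 48, -280).
UV · (UW × UX) = -80.
Since -80 ≠ 0, the four points are not coplanar.

No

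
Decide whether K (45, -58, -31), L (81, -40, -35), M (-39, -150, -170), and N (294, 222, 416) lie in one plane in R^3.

The four points are coplanar iff the 3×3 determinant with rows KL, KM, KN is zero.
Rows: (36, 18, -4), (-84, -92, -139), (249, 280, 447).
Expanding along the first row: (36)(-2204) − (18)(-2937) + (-4)(-612) = -24030.
Nonzero ⇒ not coplanar.

No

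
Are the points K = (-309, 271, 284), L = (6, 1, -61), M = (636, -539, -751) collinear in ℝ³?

KL = (315, -270, -345), KM = (945, -810, -1035).
Each component of KM is 3 times the corresponding component of KL, so KM = 3·KL and the points are collinear.

Yes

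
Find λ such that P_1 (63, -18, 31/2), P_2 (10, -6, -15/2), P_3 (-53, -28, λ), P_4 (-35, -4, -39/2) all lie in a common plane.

-3/2

Normal to plane P_1P_2P_4: n = (-98, 399, 434); plane equation n·P = -6629.
Requiring n·P_3 = -6629: (434)λ + (-5978) = -6629.
So λ = -3/2.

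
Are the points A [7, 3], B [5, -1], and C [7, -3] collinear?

AB = (-2, -4), AC = (0, -6).
If collinear, AC would be a scalar multiple of AB. But (-2)·(-6) ≠ (-4)·(0) (difference 12), so they are not parallel; the points are not collinear.

No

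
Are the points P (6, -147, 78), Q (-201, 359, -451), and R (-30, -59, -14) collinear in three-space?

Yes

PQ = (-207, 506, -529), PR = (-36, 88, -92).
Each component of PR is 4/23 times the corresponding component of PQ, so PR = 4/23·PQ and the points are collinear.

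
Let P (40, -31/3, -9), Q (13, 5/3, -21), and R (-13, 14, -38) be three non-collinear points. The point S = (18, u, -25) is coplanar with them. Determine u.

1/3

Coplanarity requires PQ · (PR × PS) = 0.
PQ = (-27, 12, -12), PR = (-53, 73/3, -29); the triple product is linear in u with coefficient -147 and constant term 49.
Setting it to zero: u = 1/3.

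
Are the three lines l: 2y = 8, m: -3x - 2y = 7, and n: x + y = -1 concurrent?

Intersecting l and m: solving the 2×2 system gives (x, y) = (-5, 4).
Substitute into n: (1)(-5) + (1)(4) = -1.
This equals -1, so (-5, 4) lies on all three lines and they are concurrent.

Yes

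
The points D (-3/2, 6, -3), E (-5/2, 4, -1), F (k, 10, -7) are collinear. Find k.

Collinearity requires DE × DF = 0; each component is linear in k.
The y-component gives (2)k + (-1) = 0, so k = 1/2.
The remaining components then also vanish.

1/2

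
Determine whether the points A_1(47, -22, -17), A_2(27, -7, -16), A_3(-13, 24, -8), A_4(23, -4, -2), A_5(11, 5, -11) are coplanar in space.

The plane through A_1, A_2, A_3 has normal n = A_1A_2 × A_1A_3 = (89, 120, -20) and equation n·P = 1883.
Checking the remaining points: n·A_4 = 1607, n·A_5 = 1799.
Since n·A_4 = 1607 ≠ 1883, A_4 is off the plane and the points are not all coplanar.

No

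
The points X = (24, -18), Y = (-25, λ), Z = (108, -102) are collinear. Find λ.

31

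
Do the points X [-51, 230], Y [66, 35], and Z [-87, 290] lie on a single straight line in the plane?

Yes

XY = (117, -195), XZ = (-36, 60).
det[XY; XZ] = (117)(60) − (-195)(-36) = 0.
The determinant is zero, so the points are collinear.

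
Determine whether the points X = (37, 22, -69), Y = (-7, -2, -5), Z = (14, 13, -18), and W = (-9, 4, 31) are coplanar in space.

The four points are coplanar iff the 3×3 determinant with rows XY, XZ, XW is zero.
Rows: (-44, -24, 64), (-23, -9, 51), (-46, -18, 100).
Expanding along the first row: (-44)(18) − (-24)(46) + (64)(0) = 312.
Nonzero ⇒ not coplanar.

No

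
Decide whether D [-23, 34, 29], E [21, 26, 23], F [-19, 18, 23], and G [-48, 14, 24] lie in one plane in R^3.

The four points are coplanar iff the 3×3 determinant with rows DE, DF, DG is zero.
Rows: (44, -8, -6), (4, -16, -6), (-25, -20, -5).
Expanding along the first row: (44)(-40) − (-8)(-170) + (-6)(-480) = -240.
Nonzero ⇒ not coplanar.

No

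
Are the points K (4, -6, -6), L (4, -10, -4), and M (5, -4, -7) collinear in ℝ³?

KL = (0, -4, 2), KM = (1, 2, -1).
KL × KM = (0, 2, 4).
The cross product is nonzero, so the points do not lie on one line.

No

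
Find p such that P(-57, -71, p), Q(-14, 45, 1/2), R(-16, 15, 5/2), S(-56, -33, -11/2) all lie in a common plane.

Coplanarity ⇔ det[PQ; PR; PS] = 0.
Expanding, this is linear in p: (1104)p + (2760) = 0.
So p = -5/2.

-5/2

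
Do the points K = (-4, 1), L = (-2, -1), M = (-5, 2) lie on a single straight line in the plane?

KL = (2, -2), KM = (-1, 1).
Twice the signed area of △KLM is (2)(1) − (-2)(-1) = 0.
The triangle is degenerate (zero area), so the points are collinear.

Yes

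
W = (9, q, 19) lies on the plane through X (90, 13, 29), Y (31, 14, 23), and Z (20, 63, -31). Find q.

16

A normal to the plane is n = XY × XZ = (240, -3120, -2880).
W lies in the plane iff n · XW = 0.
This gives (-3120)q + (49920) = 0, so q = 16.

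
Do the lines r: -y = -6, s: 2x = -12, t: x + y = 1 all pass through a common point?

Intersecting r and s: solving the 2×2 system gives (x, y) = (-6, 6).
Substitute into t: (1)(-6) + (1)(6) = 0.
But t requires 1 ≠ 0, so the three lines have no common point.

No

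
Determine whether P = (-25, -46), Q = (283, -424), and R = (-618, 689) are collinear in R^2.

No

PQ = (308, -378), PR = (-593, 735).
Twice the signed area of △PQR is (308)(735) − (-378)(-593) = 2226.
The area is nonzero, so the three points are not collinear.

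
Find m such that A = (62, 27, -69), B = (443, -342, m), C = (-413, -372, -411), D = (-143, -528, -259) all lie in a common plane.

129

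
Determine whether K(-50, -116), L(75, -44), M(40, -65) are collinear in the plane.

KL = (125, 72), KM = (90, 51).
Twice the signed area of △KLM is (125)(51) − (72)(90) = -105.
The area is nonzero, so the three points are not collinear.

No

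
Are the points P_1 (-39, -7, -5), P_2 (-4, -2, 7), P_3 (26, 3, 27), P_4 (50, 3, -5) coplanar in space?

The four points are coplanar iff the 3×3 determinant with rows P_1P_2, P_1P_3, P_1P_4 is zero.
Rows: (35, 5, 12), (65, 10, 32), (89, 10, 0).
Expanding along the first row: (35)(-320) − (5)(-2848) + (12)(-240) = 160.
Nonzero ⇒ not coplanar.

No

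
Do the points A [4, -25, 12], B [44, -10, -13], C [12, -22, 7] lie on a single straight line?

Yes

AB = (40, 15, -25), AC = (8, 3, -5).
AB × AC = (0, 0, 0).
The cross product vanishes, so the three points are collinear.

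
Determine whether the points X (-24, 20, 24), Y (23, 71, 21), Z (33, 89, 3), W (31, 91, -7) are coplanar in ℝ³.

Yes

A normal to the plane through X, Y, Z is n = XY × XZ = (-864, 816, 336).
The plane has equation n·P = 45120. For W: n·W = 45120.
Equal, so W lies in the plane and all four are coplanar.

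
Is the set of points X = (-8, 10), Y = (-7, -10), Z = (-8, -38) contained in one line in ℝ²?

No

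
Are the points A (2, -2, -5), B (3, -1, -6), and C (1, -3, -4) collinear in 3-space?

AB = (1, 1, -1), AC = (-1, -1, 1).
AB × AC = (0, 0, 0).
The cross product vanishes, so the three points are collinear.

Yes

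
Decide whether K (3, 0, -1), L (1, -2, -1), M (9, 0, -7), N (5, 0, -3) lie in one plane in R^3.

Yes

The four points are coplanar iff the 3×3 determinant with rows KL, KM, KN is zero.
Rows: (-2, -2, 0), (6, 0, -6), (2, 0, -2).
Expanding along the first row: (-2)(0) − (-2)(0) + (0)(0) = 0.
Zero determinant ⇒ coplanar.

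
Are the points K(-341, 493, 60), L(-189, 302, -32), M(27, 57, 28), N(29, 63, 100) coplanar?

The four points are coplanar iff the 3×3 determinant with rows KL, KM, KN is zero.
Rows: (152, -191, -92), (368, -436, -32), (370, -430, 40).
Expanding along the first row: (152)(-31200) − (-191)(26560) + (-92)(3080) = 47200.
Nonzero ⇒ not coplanar.

No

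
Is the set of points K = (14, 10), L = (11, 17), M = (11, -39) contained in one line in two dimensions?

No

KL = (-3, 7), KM = (-3, -49).
Twice the signed area of △KLM is (-3)(-49) − (7)(-3) = 168.
The area is nonzero, so the three points are not collinear.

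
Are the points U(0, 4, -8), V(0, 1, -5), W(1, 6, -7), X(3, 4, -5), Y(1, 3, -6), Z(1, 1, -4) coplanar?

No

The plane through U, V, W has normal n = UV × UW = (-9, 3, 3) and equation n·P = -12.
Checking the remaining points: n·X = -30, n·Y = -18, n·Z = -18.
Since n·X = -30 ≠ -12, X is off the plane and the points are not all coplanar.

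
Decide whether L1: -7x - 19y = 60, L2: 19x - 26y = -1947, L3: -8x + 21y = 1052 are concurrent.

The three lines meet at one point iff the augmented coefficient matrix [aᵢ bᵢ cᵢ] has rank < 3, i.e. its determinant vanishes.
Here the determinant is 543.
Nonzero, so no common point exists.

No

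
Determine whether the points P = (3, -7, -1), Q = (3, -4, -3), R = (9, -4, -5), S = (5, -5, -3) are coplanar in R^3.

The four points are coplanar iff the 3×3 determinant with rows PQ, PR, PS is zero.
Rows: (0, 3, -2), (6, 3, -4), (2, 2, -2).
Expanding along the first row: (0)(2) − (3)(-4) + (-2)(6) = 0.
Zero determinant ⇒ coplanar.

Yes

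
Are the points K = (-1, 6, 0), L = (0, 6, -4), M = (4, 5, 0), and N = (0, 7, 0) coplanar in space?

The four points are coplanar iff the 3×3 determinant with rows KL, KM, KN is zero.
Rows: (1, 0, -4), (5, -1, 0), (1, 1, 0).
Expanding along the first row: (1)(0) − (0)(0) + (-4)(6) = -24.
Nonzero ⇒ not coplanar.

No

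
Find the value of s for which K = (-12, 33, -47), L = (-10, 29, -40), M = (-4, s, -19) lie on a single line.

Collinearity requires KL × KM = 0; each component is linear in s.
The x-component gives (-7)s + (119) = 0, so s = 17.
The remaining components then also vanish.

17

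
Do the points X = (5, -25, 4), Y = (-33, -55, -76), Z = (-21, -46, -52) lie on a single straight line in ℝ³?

No

XY = (-38, -30, -80), XZ = (-26, -21, -56).
XY × XZ = (0, -48, 18).
The cross product is nonzero, so the points do not lie on one line.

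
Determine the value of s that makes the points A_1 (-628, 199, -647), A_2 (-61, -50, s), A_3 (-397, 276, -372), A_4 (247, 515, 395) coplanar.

Normal to plane A_1A_3A_4: n = (-6666, -77, 5621); plane equation n·P = 534138.
Requiring n·A_2 = 534138: (5621)s + (410476) = 534138.
So s = 22.

22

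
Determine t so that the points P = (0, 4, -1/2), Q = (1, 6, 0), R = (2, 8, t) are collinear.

Direction PQ = (1, 2, 1/2). From the x-coordinate of R, the parameter along the line is τ = (2 − 0)/1 = 2.
Then t = (-1/2) + 2·(1/2) = 1/2.

1/2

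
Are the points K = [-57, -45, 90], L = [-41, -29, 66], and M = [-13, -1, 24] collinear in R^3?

Yes

KL = (16, 16, -24), KM = (44, 44, -66).
Each component of KM is 11/4 times the corresponding component of KL, so KM = 11/4·KL and the points are collinear.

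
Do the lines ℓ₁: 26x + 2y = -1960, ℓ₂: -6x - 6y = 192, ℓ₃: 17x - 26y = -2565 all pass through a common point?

Yes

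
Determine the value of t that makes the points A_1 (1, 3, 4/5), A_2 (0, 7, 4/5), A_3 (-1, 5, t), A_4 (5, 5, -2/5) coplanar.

Normal to plane A_1A_2A_4: n = (-24/5, -6/5, -18); plane equation n·P = -114/5.
Requiring n·A_3 = -114/5: (-18)t + (-6/5) = -114/5.
So t = 6/5.

6/5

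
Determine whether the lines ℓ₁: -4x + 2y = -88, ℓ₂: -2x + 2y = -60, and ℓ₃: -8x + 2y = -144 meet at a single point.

Lines aᵢx + bᵢy = cᵢ with pairwise distinct directions are concurrent exactly when det[aᵢ bᵢ cᵢ] = 0.
Here the determinant is 0.
It vanishes, so the lines are concurrent at (14, -16).

Yes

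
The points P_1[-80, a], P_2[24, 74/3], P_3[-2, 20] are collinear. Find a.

Collinearity: (P_1 − P_2) must be parallel to (P_3 − P_2) = (-26, -14/3).
Cross-multiplying the components: (a − 74/3)·(-26) = (-104)·(-14/3).
Solving gives a = 6.

6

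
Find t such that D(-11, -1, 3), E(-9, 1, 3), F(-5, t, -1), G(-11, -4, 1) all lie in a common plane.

-1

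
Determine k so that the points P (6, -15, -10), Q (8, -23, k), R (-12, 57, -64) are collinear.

Direction PR = (-18, 72, -54). From the x-coordinate of Q, the parameter along the line is τ = (8 − 6)/(-18) = -1/9.
Then k = (-10) + (-1/9)·(-54) = -4.

-4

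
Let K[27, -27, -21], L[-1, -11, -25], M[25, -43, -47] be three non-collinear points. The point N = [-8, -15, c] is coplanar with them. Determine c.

The plane through K, L, M has equation −480x − 720y + 480z = -3600.
Substituting N: (480)c + (14640) = -3600, so c = -38.

-38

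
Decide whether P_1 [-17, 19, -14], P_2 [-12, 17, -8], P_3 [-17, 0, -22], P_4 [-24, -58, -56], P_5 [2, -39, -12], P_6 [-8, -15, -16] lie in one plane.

No

The plane through P_1, P_2, P_3 has normal n = P_1P_2 × P_1P_3 = (130, 40, -95) and equation n·P = -120.
Checking the remaining points: n·P_4 = -120, n·P_5 = -160, n·P_6 = -120.
Since n·P_5 = -160 ≠ -120, P_5 is off the plane and the points are not all coplanar.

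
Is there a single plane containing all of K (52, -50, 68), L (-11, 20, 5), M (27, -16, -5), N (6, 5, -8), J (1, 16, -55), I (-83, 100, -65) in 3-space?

No

The plane through K, L, M has normal n = KL × KM = (-2968, -3024, -392) and equation n·P = -29792.
Checking the remaining points: n·N = -29792, n·J = -29792, n·I = -30576.
Since n·I = -30576 ≠ -29792, I is off the plane and the points are not all coplanar.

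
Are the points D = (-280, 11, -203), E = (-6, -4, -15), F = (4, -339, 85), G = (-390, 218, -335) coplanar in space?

No

With D as base: DE = (274, -15, 188), DF = (284, -350, 288), DG = (-110, 207, -132).
DF × DG = (-13416, 5808, 20288).
DE · (DF × DG) = 51040.
Since 51040 ≠ 0, the four points are not coplanar.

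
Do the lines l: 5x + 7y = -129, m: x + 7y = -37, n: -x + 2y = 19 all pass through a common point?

Intersecting l and m: solving the 2×2 system gives (x, y) = (-23, -2).
Substitute into n: (-1)(-23) + (2)(-2) = 19.
This equals 19, so (-23, -2) lies on all three lines and they are concurrent.

Yes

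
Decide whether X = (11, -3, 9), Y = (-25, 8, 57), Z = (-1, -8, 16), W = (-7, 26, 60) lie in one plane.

With X as base: XY = (-36, 11, 48), XZ = (-12, -5, 7), XW = (-18, 29, 51).
XZ × XW = (-458, 486, -438).
XY · (XZ × XW) = 810.
Since 810 ≠ 0, the four points are not coplanar.

No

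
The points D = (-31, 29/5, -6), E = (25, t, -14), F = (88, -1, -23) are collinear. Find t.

Direction DF = (119, -34/5, -17). From the x-coordinate of E, the parameter along the line is τ = (25 − (-31))/119 = 8/17.
Then t = 29/5 + 8/17·(-34/5) = 13/5.

13/5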